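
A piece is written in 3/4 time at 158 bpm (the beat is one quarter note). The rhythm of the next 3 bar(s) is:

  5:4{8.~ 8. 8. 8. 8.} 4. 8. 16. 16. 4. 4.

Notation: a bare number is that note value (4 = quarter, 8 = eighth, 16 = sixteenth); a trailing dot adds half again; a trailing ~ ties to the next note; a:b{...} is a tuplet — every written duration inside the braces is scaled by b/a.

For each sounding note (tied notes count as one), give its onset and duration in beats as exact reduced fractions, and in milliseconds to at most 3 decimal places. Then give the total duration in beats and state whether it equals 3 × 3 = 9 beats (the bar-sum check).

1) 0.0ms=0b +455.696ms=6/5b
2) 455.696ms=6/5b +227.848ms=3/5b
3) 683.544ms=9/5b +227.848ms=3/5b
4) 911.392ms=12/5b +227.848ms=3/5b
5) 1139.241ms=3b +569.62ms=3/2b
6) 1708.861ms=9/2b +284.81ms=3/4b
7) 1993.671ms=21/4b +142.405ms=3/8b
8) 2136.076ms=45/8b +142.405ms=3/8b
9) 2278.481ms=6b +569.62ms=3/2b
10) 2848.101ms=15/2b +569.62ms=3/2b
Σ=9b of 9 (158bpm 3/4) — PASS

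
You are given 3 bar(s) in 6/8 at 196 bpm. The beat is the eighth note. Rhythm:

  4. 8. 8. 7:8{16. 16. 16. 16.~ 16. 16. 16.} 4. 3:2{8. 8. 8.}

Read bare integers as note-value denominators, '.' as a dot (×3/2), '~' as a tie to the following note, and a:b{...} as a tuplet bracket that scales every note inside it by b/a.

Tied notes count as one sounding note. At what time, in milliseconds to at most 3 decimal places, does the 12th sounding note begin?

note 12 onset = 16b = 4897.959ms

1. 0.0ms @ 0 + 918.367ms (3)
2. 918.367ms @ 3 + 459.184ms (3/2)
3. 1377.551ms @ 9/2 + 459.184ms (3/2)
4. 1836.735ms @ 6 + 262.391ms (6/7)
5. 2099.125ms @ 48/7 + 262.391ms (6/7)
6. 2361.516ms @ 54/7 + 262.391ms (6/7)
7. 2623.907ms @ 60/7 + 524.781ms (12/7)
8. 3148.688ms @ 72/7 + 262.391ms (6/7)
9. 3411.079ms @ 78/7 + 262.391ms (6/7)
10. 3673.469ms @ 12 + 918.367ms (3)
11. 4591.837ms @ 15 + 306.122ms (1)
12. 4897.959ms @ 16 + 306.122ms (1)
13. 5204.082ms @ 17 + 306.122ms (1)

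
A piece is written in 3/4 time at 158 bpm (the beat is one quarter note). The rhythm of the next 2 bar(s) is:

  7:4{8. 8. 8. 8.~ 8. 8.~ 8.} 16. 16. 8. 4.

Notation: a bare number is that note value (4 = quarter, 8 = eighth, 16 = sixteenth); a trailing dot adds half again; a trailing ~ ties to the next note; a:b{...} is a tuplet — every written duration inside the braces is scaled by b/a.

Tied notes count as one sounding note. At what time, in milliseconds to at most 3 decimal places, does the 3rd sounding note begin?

1. 0.0ms @ 0 + 162.749ms (3/7)
2. 162.749ms @ 3/7 + 162.749ms (3/7)
3. 325.497ms @ 6/7 + 162.749ms (3/7)
4. 488.246ms @ 9/7 + 325.497ms (6/7)
5. 813.743ms @ 15/7 + 325.497ms (6/7)
6. 1139.241ms @ 3 + 142.405ms (3/8)
7. 1281.646ms @ 27/8 + 142.405ms (3/8)
8. 1424.051ms @ 15/4 + 284.81ms (3/4)
9. 1708.861ms @ 9/2 + 569.62ms (3/2)

note 3 onset = 6/7b = 325.497ms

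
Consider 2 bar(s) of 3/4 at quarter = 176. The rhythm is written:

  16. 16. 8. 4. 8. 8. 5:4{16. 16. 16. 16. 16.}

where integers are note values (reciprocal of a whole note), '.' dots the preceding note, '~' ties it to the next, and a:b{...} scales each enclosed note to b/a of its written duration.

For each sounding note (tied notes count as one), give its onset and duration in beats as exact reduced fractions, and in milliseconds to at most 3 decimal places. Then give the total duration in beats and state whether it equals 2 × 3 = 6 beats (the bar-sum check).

1) 0.0ms=0b +127.841ms=3/8b
2) 127.841ms=3/8b +127.841ms=3/8b
3) 255.682ms=3/4b +255.682ms=3/4b
4) 511.364ms=3/2b +511.364ms=3/2b
5) 1022.727ms=3b +255.682ms=3/4b
6) 1278.409ms=15/4b +255.682ms=3/4b
7) 1534.091ms=9/2b +102.273ms=3/10b
8) 1636.364ms=24/5b +102.273ms=3/10b
9) 1738.636ms=51/10b +102.273ms=3/10b
10) 1840.909ms=27/5b +102.273ms=3/10b
11) 1943.182ms=57/10b +102.273ms=3/10b
Σ=6b of 6 (176bpm 3/4) — PASS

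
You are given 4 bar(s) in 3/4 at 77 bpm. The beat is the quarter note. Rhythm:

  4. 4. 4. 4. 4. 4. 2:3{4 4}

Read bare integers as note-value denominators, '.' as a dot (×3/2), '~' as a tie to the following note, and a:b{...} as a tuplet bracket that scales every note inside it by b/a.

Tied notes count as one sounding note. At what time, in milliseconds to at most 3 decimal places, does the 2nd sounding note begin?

1. 0.0ms @ 0 + 1168.831ms (3/2)
2. 1168.831ms @ 3/2 + 1168.831ms (3/2)
3. 2337.662ms @ 3 + 1168.831ms (3/2)
4. 3506.494ms @ 9/2 + 1168.831ms (3/2)
5. 4675.325ms @ 6 + 1168.831ms (3/2)
6. 5844.156ms @ 15/2 + 1168.831ms (3/2)
7. 7012.987ms @ 9 + 1168.831ms (3/2)
8. 8181.818ms @ 21/2 + 1168.831ms (3/2)

note 2 onset = 3/2b = 1168.831ms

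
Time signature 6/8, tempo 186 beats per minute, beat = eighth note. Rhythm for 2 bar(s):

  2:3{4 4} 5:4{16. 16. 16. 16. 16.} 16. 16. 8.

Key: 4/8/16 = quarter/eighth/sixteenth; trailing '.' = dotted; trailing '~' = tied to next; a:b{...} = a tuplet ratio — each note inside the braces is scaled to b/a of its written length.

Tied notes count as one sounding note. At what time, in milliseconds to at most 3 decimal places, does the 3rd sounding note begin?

1. 0.0ms @ 0 + 967.742ms (3)
2. 967.742ms @ 3 + 967.742ms (3)
3. 1935.484ms @ 6 + 193.548ms (3/5)
4. 2129.032ms @ 33/5 + 193.548ms (3/5)
5. 2322.581ms @ 36/5 + 193.548ms (3/5)
6. 2516.129ms @ 39/5 + 193.548ms (3/5)
7. 2709.677ms @ 42/5 + 193.548ms (3/5)
8. 2903.226ms @ 9 + 241.935ms (3/4)
9. 3145.161ms @ 39/4 + 241.935ms (3/4)
10. 3387.097ms @ 21/2 + 483.871ms (3/2)

note 3 onset = 6b = 1935.484ms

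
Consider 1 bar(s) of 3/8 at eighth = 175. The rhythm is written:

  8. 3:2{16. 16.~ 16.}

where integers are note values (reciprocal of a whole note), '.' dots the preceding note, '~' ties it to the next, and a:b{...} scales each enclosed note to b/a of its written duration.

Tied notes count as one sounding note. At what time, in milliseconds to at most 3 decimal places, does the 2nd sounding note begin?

1. 0.0ms @ 0 + 514.286ms (3/2)
2. 514.286ms @ 3/2 + 171.429ms (1/2)
3. 685.714ms @ 2 + 342.857ms (1)

note 2 onset = 3/2b = 514.286ms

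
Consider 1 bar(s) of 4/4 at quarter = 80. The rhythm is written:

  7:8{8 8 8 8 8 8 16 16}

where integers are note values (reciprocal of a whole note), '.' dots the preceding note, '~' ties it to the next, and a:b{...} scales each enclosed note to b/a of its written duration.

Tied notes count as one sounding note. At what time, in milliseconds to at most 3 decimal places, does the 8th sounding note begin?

1. 0.0ms @ 0 + 428.571ms (4/7)
2. 428.571ms @ 4/7 + 428.571ms (4/7)
3. 857.143ms @ 8/7 + 428.571ms (4/7)
4. 1285.714ms @ 12/7 + 428.571ms (4/7)
5. 1714.286ms @ 16/7 + 428.571ms (4/7)
6. 2142.857ms @ 20/7 + 428.571ms (4/7)
7. 2571.429ms @ 24/7 + 214.286ms (2/7)
8. 2785.714ms @ 26/7 + 214.286ms (2/7)

note 8 onset = 26/7b = 2785.714ms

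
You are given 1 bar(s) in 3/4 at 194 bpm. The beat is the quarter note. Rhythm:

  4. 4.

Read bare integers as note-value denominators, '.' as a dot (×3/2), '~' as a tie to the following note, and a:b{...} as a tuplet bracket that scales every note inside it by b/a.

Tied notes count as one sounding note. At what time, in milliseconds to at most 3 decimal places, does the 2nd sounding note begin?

note 2 onset = 3/2b = 463.918ms

1. 0.0ms @ 0 + 463.918ms (3/2)
2. 463.918ms @ 3/2 + 463.918ms (3/2)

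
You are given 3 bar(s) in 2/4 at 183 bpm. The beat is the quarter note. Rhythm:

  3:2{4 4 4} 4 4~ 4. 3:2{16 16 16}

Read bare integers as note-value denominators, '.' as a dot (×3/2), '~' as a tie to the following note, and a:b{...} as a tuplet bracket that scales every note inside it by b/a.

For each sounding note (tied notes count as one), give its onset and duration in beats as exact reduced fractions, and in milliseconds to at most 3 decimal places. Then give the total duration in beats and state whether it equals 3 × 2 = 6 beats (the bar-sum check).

1) 0.0ms=0b +218.579ms=2/3b
2) 218.579ms=2/3b +218.579ms=2/3b
3) 437.158ms=4/3b +218.579ms=2/3b
4) 655.738ms=2b +327.869ms=1b
5) 983.607ms=3b +819.672ms=5/2b
6) 1803.279ms=11/2b +54.645ms=1/6b
7) 1857.923ms=17/3b +54.645ms=1/6b
8) 1912.568ms=35/6b +54.645ms=1/6b
Σ=6b of 6 (183bpm 2/4) — PASS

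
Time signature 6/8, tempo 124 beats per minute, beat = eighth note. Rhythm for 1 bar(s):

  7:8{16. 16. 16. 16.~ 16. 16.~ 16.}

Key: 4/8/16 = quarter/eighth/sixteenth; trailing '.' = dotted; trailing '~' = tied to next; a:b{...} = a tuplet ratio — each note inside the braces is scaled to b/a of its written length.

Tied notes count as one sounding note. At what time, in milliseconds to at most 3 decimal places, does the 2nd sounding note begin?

1. 0.0ms @ 0 + 414.747ms (6/7)
2. 414.747ms @ 6/7 + 414.747ms (6/7)
3. 829.493ms @ 12/7 + 414.747ms (6/7)
4. 1244.24ms @ 18/7 + 829.493ms (12/7)
5. 2073.733ms @ 30/7 + 829.493ms (12/7)

note 2 onset = 6/7b = 414.747ms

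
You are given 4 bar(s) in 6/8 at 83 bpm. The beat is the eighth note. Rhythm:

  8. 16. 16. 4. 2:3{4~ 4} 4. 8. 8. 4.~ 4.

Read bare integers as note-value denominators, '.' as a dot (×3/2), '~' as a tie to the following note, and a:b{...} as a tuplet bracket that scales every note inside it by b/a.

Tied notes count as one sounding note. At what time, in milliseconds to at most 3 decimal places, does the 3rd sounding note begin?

1. 0.0ms @ 0 + 1084.337ms (3/2)
2. 1084.337ms @ 3/2 + 542.169ms (3/4)
3. 1626.506ms @ 9/4 + 542.169ms (3/4)
4. 2168.675ms @ 3 + 2168.675ms (3)
5. 4337.349ms @ 6 + 4337.349ms (6)
6. 8674.699ms @ 12 + 2168.675ms (3)
7. 10843.373ms @ 15 + 1084.337ms (3/2)
8. 11927.711ms @ 33/2 + 1084.337ms (3/2)
9. 13012.048ms @ 18 + 4337.349ms (6)

note 3 onset = 9/4b = 1626.506ms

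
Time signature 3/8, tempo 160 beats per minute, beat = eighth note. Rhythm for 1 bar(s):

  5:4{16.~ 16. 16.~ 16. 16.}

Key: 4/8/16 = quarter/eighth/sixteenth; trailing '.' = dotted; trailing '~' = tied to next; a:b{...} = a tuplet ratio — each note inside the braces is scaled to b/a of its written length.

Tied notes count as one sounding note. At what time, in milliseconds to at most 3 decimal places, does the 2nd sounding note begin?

note 2 onset = 6/5b = 450.0ms

1. 0.0ms @ 0 + 450.0ms (6/5)
2. 450.0ms @ 6/5 + 450.0ms (6/5)
3. 900.0ms @ 12/5 + 225.0ms (3/5)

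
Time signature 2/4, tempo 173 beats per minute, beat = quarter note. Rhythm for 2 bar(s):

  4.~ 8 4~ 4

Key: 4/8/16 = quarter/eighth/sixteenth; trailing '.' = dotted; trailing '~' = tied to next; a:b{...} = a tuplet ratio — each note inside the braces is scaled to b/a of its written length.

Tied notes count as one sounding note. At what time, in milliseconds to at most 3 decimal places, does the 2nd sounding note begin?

1. 0.0ms @ 0 + 693.642ms (2)
2. 693.642ms @ 2 + 693.642ms (2)

note 2 onset = 2b = 693.642ms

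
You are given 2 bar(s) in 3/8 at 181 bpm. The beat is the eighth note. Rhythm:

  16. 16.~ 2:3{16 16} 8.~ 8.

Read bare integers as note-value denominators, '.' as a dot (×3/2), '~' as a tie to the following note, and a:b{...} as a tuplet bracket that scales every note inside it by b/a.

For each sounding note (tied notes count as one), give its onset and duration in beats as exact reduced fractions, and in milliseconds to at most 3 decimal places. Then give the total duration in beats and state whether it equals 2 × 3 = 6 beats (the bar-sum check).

1) 0.0ms=0b +248.619ms=3/4b
2) 248.619ms=3/4b +497.238ms=3/2b
3) 745.856ms=9/4b +248.619ms=3/4b
4) 994.475ms=3b +994.475ms=3b
Σ=6b of 6 (181bpm 3/8) — PASS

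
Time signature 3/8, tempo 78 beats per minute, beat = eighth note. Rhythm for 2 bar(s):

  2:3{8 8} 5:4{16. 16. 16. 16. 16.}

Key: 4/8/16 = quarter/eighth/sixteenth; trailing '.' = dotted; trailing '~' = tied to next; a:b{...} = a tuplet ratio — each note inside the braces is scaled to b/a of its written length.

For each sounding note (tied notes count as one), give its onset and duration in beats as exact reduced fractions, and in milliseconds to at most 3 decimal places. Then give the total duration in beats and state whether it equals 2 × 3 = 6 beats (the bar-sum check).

1) 0.0ms=0b +1153.846ms=3/2b
2) 1153.846ms=3/2b +1153.846ms=3/2b
3) 2307.692ms=3b +461.538ms=3/5b
4) 2769.231ms=18/5b +461.538ms=3/5b
5) 3230.769ms=21/5b +461.538ms=3/5b
6) 3692.308ms=24/5b +461.538ms=3/5b
7) 4153.846ms=27/5b +461.538ms=3/5b
Σ=6b of 6 (78bpm 3/8) — PASS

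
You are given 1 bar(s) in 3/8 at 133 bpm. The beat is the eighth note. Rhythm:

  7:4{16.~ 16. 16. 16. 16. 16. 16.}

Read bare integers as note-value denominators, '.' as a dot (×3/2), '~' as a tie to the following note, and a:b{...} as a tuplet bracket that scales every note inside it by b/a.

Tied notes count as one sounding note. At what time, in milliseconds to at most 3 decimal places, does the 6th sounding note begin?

1. 0.0ms @ 0 + 386.681ms (6/7)
2. 386.681ms @ 6/7 + 193.34ms (3/7)
3. 580.021ms @ 9/7 + 193.34ms (3/7)
4. 773.362ms @ 12/7 + 193.34ms (3/7)
5. 966.702ms @ 15/7 + 193.34ms (3/7)
6. 1160.043ms @ 18/7 + 193.34ms (3/7)

note 6 onset = 18/7b = 1160.043ms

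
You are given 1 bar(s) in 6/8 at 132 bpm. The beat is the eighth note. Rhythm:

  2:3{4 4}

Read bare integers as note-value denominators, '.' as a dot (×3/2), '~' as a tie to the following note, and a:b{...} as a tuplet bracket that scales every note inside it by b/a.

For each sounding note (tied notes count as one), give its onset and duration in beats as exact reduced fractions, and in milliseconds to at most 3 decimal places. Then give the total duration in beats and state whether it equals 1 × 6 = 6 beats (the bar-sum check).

1) 0.0ms=0b +1363.636ms=3b
2) 1363.636ms=3b +1363.636ms=3b
Σ=6b of 6 (132bpm 6/8) — PASS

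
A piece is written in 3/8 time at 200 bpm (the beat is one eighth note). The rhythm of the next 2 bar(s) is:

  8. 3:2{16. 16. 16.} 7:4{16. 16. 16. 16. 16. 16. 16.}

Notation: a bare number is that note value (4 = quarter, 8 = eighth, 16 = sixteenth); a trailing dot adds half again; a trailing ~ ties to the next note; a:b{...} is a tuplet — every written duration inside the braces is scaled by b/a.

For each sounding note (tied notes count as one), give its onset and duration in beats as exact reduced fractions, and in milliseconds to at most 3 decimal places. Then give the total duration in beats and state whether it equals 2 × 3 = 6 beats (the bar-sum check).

1) 0.0ms=0b +450.0ms=3/2b
2) 450.0ms=3/2b +150.0ms=1/2b
3) 600.0ms=2b +150.0ms=1/2b
4) 750.0ms=5/2b +150.0ms=1/2b
5) 900.0ms=3b +128.571ms=3/7b
6) 1028.571ms=24/7b +128.571ms=3/7b
7) 1157.143ms=27/7b +128.571ms=3/7b
8) 1285.714ms=30/7b +128.571ms=3/7b
9) 1414.286ms=33/7b +128.571ms=3/7b
10) 1542.857ms=36/7b +128.571ms=3/7b
11) 1671.429ms=39/7b +128.571ms=3/7b
Σ=6b of 6 (200bpm 3/8) — PASS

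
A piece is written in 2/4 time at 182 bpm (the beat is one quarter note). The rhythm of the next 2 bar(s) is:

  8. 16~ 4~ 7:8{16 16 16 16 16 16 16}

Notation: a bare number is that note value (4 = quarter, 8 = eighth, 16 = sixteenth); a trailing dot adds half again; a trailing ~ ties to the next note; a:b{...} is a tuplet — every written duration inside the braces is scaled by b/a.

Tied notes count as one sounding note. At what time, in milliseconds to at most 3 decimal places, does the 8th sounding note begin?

1. 0.0ms @ 0 + 247.253ms (3/4)
2. 247.253ms @ 3/4 + 506.279ms (43/28)
3. 753.532ms @ 16/7 + 94.192ms (2/7)
4. 847.724ms @ 18/7 + 94.192ms (2/7)
5. 941.915ms @ 20/7 + 94.192ms (2/7)
6. 1036.107ms @ 22/7 + 94.192ms (2/7)
7. 1130.298ms @ 24/7 + 94.192ms (2/7)
8. 1224.49ms @ 26/7 + 94.192ms (2/7)

note 8 onset = 26/7b = 1224.49ms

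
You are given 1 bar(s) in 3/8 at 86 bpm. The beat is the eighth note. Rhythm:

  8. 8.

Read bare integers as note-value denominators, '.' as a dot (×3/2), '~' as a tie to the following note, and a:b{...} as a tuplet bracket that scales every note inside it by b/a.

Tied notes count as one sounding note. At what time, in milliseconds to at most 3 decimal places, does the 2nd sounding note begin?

1. 0.0ms @ 0 + 1046.512ms (3/2)
2. 1046.512ms @ 3/2 + 1046.512ms (3/2)

note 2 onset = 3/2b = 1046.512ms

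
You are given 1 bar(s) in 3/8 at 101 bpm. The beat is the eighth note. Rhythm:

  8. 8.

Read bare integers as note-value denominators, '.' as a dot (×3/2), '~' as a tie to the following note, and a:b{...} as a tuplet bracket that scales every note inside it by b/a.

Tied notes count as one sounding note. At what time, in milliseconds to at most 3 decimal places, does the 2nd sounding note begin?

note 2 onset = 3/2b = 891.089ms

1. 0.0ms @ 0 + 891.089ms (3/2)
2. 891.089ms @ 3/2 + 891.089ms (3/2)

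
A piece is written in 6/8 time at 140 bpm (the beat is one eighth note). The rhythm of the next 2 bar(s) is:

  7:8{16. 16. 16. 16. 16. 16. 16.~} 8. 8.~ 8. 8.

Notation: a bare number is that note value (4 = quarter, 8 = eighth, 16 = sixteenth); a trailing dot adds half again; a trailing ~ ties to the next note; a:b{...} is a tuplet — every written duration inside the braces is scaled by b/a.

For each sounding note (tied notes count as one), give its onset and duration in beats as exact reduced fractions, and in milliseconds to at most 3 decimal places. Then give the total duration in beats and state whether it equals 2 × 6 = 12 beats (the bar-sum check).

1) 0.0ms=0b +367.347ms=6/7b
2) 367.347ms=6/7b +367.347ms=6/7b
3) 734.694ms=12/7b +367.347ms=6/7b
4) 1102.041ms=18/7b +367.347ms=6/7b
5) 1469.388ms=24/7b +367.347ms=6/7b
6) 1836.735ms=30/7b +367.347ms=6/7b
7) 2204.082ms=36/7b +1010.204ms=33/14b
8) 3214.286ms=15/2b +1285.714ms=3b
9) 4500.0ms=21/2b +642.857ms=3/2b
Σ=12b of 12 (140bpm 6/8) — PASS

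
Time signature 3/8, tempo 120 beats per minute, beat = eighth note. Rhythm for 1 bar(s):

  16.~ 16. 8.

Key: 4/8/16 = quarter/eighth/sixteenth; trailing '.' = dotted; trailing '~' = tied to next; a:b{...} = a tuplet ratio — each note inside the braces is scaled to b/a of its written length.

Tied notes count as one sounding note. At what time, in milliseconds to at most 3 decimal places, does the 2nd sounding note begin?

1. 0.0ms @ 0 + 750.0ms (3/2)
2. 750.0ms @ 3/2 + 750.0ms (3/2)

note 2 onset = 3/2b = 750.0ms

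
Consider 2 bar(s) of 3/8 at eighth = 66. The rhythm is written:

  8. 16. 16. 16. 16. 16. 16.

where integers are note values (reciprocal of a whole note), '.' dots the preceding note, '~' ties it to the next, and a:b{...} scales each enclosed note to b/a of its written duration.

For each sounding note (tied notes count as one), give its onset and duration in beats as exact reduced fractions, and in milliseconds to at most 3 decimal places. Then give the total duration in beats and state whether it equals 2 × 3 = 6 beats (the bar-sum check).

1) 0.0ms=0b +1363.636ms=3/2b
2) 1363.636ms=3/2b +681.818ms=3/4b
3) 2045.455ms=9/4b +681.818ms=3/4b
4) 2727.273ms=3b +681.818ms=3/4b
5) 3409.091ms=15/4b +681.818ms=3/4b
6) 4090.909ms=9/2b +681.818ms=3/4b
7) 4772.727ms=21/4b +681.818ms=3/4b
Σ=6b of 6 (66bpm 3/8) — PASS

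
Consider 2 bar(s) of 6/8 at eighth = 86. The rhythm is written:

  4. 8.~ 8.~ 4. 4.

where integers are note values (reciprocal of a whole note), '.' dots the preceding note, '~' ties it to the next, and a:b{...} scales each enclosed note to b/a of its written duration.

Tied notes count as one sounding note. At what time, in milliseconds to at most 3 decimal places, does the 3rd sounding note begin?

1. 0.0ms @ 0 + 2093.023ms (3)
2. 2093.023ms @ 3 + 4186.047ms (6)
3. 6279.07ms @ 9 + 2093.023ms (3)

note 3 onset = 9b = 6279.07ms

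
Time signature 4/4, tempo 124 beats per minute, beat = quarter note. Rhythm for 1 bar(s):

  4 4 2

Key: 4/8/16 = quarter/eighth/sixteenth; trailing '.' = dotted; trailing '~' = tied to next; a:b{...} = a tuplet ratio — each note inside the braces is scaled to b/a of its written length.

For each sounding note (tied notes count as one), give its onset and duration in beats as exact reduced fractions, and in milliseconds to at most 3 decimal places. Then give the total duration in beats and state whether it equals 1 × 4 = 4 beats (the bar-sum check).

1) 0.0ms=0b +483.871ms=1b
2) 483.871ms=1b +483.871ms=1b
3) 967.742ms=2b +967.742ms=2b
Σ=4b of 4 (124bpm 4/4) — PASS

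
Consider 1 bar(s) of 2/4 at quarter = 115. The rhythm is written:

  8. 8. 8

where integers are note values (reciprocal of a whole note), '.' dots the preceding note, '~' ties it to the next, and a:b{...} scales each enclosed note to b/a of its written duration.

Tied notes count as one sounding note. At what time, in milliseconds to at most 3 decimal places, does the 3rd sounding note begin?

note 3 onset = 3/2b = 782.609ms

1. 0.0ms @ 0 + 391.304ms (3/4)
2. 391.304ms @ 3/4 + 391.304ms (3/4)
3. 782.609ms @ 3/2 + 260.87ms (1/2)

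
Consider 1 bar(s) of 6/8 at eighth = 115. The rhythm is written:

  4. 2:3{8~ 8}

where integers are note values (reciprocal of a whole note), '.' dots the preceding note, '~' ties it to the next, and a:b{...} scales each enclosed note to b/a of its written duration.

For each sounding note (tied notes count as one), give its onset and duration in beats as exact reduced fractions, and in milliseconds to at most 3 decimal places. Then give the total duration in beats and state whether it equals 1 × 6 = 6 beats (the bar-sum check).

1) 0.0ms=0b +1565.217ms=3b
2) 1565.217ms=3b +1565.217ms=3b
Σ=6b of 6 (115bpm 6/8) — PASS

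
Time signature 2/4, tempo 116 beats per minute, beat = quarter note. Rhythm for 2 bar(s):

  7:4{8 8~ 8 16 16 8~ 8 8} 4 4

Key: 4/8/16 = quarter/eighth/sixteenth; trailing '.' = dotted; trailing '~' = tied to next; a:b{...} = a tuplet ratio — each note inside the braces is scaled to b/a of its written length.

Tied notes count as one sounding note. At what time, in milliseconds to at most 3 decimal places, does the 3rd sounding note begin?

note 3 onset = 6/7b = 443.35ms

1. 0.0ms @ 0 + 147.783ms (2/7)
2. 147.783ms @ 2/7 + 295.567ms (4/7)
3. 443.35ms @ 6/7 + 73.892ms (1/7)
4. 517.241ms @ 1 + 73.892ms (1/7)
5. 591.133ms @ 8/7 + 295.567ms (4/7)
6. 886.7ms @ 12/7 + 147.783ms (2/7)
7. 1034.483ms @ 2 + 517.241ms (1)
8. 1551.724ms @ 3 + 517.241ms (1)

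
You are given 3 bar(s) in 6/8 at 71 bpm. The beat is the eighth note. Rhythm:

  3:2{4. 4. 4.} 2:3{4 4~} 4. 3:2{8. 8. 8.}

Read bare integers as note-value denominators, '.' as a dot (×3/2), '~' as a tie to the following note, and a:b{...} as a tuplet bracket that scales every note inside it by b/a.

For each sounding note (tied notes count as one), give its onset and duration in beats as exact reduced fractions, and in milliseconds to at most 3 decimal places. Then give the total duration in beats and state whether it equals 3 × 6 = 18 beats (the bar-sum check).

1) 0.0ms=0b +1690.141ms=2b
2) 1690.141ms=2b +1690.141ms=2b
3) 3380.282ms=4b +1690.141ms=2b
4) 5070.423ms=6b +2535.211ms=3b
5) 7605.634ms=9b +5070.423ms=6b
6) 12676.056ms=15b +845.07ms=1b
7) 13521.127ms=16b +845.07ms=1b
8) 14366.197ms=17b +845.07ms=1b
Σ=18b of 18 (71bpm 6/8) — PASS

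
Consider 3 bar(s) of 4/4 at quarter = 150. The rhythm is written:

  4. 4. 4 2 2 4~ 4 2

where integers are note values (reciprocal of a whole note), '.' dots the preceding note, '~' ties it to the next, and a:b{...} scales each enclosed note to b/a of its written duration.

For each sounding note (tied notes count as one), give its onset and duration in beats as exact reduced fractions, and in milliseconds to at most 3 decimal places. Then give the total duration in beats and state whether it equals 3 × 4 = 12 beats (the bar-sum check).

1) 0.0ms=0b +600.0ms=3/2b
2) 600.0ms=3/2b +600.0ms=3/2b
3) 1200.0ms=3b +400.0ms=1b
4) 1600.0ms=4b +800.0ms=2b
5) 2400.0ms=6b +800.0ms=2b
6) 3200.0ms=8b +800.0ms=2b
7) 4000.0ms=10b +800.0ms=2b
Σ=12b of 12 (150bpm 4/4) — PASS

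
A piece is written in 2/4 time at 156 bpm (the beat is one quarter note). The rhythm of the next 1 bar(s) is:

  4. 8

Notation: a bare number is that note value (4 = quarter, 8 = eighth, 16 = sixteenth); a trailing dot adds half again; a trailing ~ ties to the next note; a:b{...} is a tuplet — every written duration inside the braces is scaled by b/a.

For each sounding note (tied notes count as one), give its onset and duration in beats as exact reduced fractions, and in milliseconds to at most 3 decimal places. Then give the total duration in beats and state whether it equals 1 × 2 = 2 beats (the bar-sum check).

1) 0.0ms=0b +576.923ms=3/2b
2) 576.923ms=3/2b +192.308ms=1/2b
Σ=2b of 2 (156bpm 2/4) — PASS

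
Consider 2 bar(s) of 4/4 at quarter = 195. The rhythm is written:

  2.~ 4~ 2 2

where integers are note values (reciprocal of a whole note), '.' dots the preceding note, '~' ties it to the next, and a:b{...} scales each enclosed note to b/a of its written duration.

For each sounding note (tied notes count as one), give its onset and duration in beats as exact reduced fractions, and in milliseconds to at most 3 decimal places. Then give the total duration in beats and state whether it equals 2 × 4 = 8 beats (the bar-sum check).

1) 0.0ms=0b +1846.154ms=6b
2) 1846.154ms=6b +615.385ms=2b
Σ=8b of 8 (195bpm 4/4) — PASS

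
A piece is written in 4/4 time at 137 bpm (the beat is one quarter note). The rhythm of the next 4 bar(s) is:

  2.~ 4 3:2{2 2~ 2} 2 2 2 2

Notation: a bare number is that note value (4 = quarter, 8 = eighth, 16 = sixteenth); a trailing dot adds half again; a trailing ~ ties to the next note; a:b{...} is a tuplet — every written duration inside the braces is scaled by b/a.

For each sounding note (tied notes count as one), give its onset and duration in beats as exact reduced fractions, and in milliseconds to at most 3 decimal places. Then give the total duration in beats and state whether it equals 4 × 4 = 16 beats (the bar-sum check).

1) 0.0ms=0b +1751.825ms=4b
2) 1751.825ms=4b +583.942ms=4/3b
3) 2335.766ms=16/3b +1167.883ms=8/3b
4) 3503.65ms=8b +875.912ms=2b
5) 4379.562ms=10b +875.912ms=2b
6) 5255.474ms=12b +875.912ms=2b
7) 6131.387ms=14b +875.912ms=2b
Σ=16b of 16 (137bpm 4/4) — PASS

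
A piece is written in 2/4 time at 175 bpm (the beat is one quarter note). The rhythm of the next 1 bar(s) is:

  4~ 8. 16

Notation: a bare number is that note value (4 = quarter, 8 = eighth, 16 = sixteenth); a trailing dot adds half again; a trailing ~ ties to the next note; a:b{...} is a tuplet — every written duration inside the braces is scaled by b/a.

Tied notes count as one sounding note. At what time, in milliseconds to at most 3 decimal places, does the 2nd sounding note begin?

note 2 onset = 7/4b = 600.0ms

1. 0.0ms @ 0 + 600.0ms (7/4)
2. 600.0ms @ 7/4 + 85.714ms (1/4)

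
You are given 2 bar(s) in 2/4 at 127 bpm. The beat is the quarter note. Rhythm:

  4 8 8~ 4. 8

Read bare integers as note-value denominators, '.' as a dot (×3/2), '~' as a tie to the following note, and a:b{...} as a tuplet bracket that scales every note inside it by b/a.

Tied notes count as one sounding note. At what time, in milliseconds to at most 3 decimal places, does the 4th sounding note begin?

note 4 onset = 7/2b = 1653.543ms

1. 0.0ms @ 0 + 472.441ms (1)
2. 472.441ms @ 1 + 236.22ms (1/2)
3. 708.661ms @ 3/2 + 944.882ms (2)
4. 1653.543ms @ 7/2 + 236.22ms (1/2)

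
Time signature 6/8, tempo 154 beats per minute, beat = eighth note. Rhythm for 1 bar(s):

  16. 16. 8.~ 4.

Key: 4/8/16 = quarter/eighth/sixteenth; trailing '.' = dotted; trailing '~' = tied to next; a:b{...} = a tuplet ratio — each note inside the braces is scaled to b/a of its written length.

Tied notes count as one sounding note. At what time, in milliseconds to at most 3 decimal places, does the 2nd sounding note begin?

1. 0.0ms @ 0 + 292.208ms (3/4)
2. 292.208ms @ 3/4 + 292.208ms (3/4)
3. 584.416ms @ 3/2 + 1753.247ms (9/2)

note 2 onset = 3/4b = 292.208ms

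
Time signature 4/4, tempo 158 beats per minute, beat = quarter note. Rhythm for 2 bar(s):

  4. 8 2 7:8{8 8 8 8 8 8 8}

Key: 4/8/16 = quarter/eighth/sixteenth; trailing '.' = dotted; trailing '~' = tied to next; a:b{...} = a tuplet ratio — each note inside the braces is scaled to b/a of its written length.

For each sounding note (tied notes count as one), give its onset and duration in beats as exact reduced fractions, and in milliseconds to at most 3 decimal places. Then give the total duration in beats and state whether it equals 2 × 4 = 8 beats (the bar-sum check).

1) 0.0ms=0b +569.62ms=3/2b
2) 569.62ms=3/2b +189.873ms=1/2b
3) 759.494ms=2b +759.494ms=2b
4) 1518.987ms=4b +216.998ms=4/7b
5) 1735.986ms=32/7b +216.998ms=4/7b
6) 1952.984ms=36/7b +216.998ms=4/7b
7) 2169.982ms=40/7b +216.998ms=4/7b
8) 2386.98ms=44/7b +216.998ms=4/7b
9) 2603.978ms=48/7b +216.998ms=4/7b
10) 2820.976ms=52/7b +216.998ms=4/7b
Σ=8b of 8 (158bpm 4/4) — PASS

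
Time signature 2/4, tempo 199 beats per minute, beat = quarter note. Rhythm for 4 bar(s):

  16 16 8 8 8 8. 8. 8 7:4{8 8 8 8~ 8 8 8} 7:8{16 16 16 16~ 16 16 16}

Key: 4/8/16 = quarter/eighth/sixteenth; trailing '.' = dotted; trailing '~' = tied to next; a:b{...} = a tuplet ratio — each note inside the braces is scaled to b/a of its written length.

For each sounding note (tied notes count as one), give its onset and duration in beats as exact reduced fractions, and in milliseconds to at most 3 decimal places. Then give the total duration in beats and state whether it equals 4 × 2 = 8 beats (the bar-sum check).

1) 0.0ms=0b +75.377ms=1/4b
2) 75.377ms=1/4b +75.377ms=1/4b
3) 150.754ms=1/2b +150.754ms=1/2b
4) 301.508ms=1b +150.754ms=1/2b
5) 452.261ms=3/2b +150.754ms=1/2b
6) 603.015ms=2b +226.131ms=3/4b
7) 829.146ms=11/4b +226.131ms=3/4b
8) 1055.276ms=7/2b +150.754ms=1/2b
9) 1206.03ms=4b +86.145ms=2/7b
10) 1292.175ms=30/7b +86.145ms=2/7b
11) 1378.32ms=32/7b +86.145ms=2/7b
12) 1464.465ms=34/7b +172.29ms=4/7b
13) 1636.755ms=38/7b +86.145ms=2/7b
14) 1722.9ms=40/7b +86.145ms=2/7b
15) 1809.045ms=6b +86.145ms=2/7b
16) 1895.19ms=44/7b +86.145ms=2/7b
17) 1981.335ms=46/7b +86.145ms=2/7b
18) 2067.48ms=48/7b +172.29ms=4/7b
19) 2239.77ms=52/7b +86.145ms=2/7b
20) 2325.915ms=54/7b +86.145ms=2/7b
Σ=8b of 8 (199bpm 2/4) — PASS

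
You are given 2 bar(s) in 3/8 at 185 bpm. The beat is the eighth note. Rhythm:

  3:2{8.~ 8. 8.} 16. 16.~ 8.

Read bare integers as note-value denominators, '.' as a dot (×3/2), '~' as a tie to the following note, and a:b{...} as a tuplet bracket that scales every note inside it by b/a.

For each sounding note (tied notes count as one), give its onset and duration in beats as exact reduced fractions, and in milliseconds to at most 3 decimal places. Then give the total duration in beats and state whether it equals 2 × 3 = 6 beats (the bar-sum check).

1) 0.0ms=0b +648.649ms=2b
2) 648.649ms=2b +324.324ms=1b
3) 972.973ms=3b +243.243ms=3/4b
4) 1216.216ms=15/4b +729.73ms=9/4b
Σ=6b of 6 (185bpm 3/8) — PASS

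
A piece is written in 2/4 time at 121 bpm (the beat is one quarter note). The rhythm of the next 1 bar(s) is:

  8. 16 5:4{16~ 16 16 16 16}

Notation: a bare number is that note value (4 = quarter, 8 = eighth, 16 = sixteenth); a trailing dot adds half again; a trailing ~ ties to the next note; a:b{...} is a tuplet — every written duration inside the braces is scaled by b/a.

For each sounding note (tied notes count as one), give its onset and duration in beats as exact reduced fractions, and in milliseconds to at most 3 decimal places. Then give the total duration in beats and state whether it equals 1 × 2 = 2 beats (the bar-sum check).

1) 0.0ms=0b +371.901ms=3/4b
2) 371.901ms=3/4b +123.967ms=1/4b
3) 495.868ms=1b +198.347ms=2/5b
4) 694.215ms=7/5b +99.174ms=1/5b
5) 793.388ms=8/5b +99.174ms=1/5b
6) 892.562ms=9/5b +99.174ms=1/5b
Σ=2b of 2 (121bpm 2/4) — PASS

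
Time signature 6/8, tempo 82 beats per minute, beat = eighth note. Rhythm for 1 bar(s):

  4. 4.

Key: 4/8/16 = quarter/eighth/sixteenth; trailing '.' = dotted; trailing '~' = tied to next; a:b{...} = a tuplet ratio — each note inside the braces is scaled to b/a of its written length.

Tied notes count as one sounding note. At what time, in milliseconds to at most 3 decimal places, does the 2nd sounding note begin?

note 2 onset = 3b = 2195.122ms

1. 0.0ms @ 0 + 2195.122ms (3)
2. 2195.122ms @ 3 + 2195.122ms (3)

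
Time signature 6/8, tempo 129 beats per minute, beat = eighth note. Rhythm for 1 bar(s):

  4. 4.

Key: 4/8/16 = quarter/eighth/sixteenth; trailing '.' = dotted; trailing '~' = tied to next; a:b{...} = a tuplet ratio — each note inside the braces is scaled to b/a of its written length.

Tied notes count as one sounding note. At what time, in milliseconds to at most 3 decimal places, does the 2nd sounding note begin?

1. 0.0ms @ 0 + 1395.349ms (3)
2. 1395.349ms @ 3 + 1395.349ms (3)

note 2 onset = 3b = 1395.349ms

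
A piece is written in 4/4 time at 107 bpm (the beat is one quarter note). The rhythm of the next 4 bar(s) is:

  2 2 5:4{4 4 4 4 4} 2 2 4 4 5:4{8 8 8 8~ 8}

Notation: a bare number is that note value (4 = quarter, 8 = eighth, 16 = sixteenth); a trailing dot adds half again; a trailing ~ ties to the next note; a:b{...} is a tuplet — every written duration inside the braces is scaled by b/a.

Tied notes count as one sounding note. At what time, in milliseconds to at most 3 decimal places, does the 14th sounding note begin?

note 14 onset = 74/5b = 8299.065ms

1. 0.0ms @ 0 + 1121.495ms (2)
2. 1121.495ms @ 2 + 1121.495ms (2)
3. 2242.991ms @ 4 + 448.598ms (4/5)
4. 2691.589ms @ 24/5 + 448.598ms (4/5)
5. 3140.187ms @ 28/5 + 448.598ms (4/5)
6. 3588.785ms @ 32/5 + 448.598ms (4/5)
7. 4037.383ms @ 36/5 + 448.598ms (4/5)
8. 4485.981ms @ 8 + 1121.495ms (2)
9. 5607.477ms @ 10 + 1121.495ms (2)
10. 6728.972ms @ 12 + 560.748ms (1)
11. 7289.72ms @ 13 + 560.748ms (1)
12. 7850.467ms @ 14 + 224.299ms (2/5)
13. 8074.766ms @ 72/5 + 224.299ms (2/5)
14. 8299.065ms @ 74/5 + 224.299ms (2/5)
15. 8523.364ms @ 76/5 + 448.598ms (4/5)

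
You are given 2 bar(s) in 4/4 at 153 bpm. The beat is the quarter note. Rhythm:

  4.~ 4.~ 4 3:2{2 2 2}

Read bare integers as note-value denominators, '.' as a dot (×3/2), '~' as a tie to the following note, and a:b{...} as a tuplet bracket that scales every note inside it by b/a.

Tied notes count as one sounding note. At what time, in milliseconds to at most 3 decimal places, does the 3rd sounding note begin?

1. 0.0ms @ 0 + 1568.627ms (4)
2. 1568.627ms @ 4 + 522.876ms (4/3)
3. 2091.503ms @ 16/3 + 522.876ms (4/3)
4. 2614.379ms @ 20/3 + 522.876ms (4/3)

note 3 onset = 16/3b = 2091.503ms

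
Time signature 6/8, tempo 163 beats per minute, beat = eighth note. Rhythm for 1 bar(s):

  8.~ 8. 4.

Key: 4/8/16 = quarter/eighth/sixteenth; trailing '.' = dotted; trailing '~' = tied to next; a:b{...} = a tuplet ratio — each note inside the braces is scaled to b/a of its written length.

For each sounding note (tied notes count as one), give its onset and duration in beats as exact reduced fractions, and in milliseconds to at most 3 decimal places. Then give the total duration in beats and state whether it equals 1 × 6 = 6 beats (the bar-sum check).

1) 0.0ms=0b +1104.294ms=3b
2) 1104.294ms=3b +1104.294ms=3b
Σ=6b of 6 (163bpm 6/8) — PASS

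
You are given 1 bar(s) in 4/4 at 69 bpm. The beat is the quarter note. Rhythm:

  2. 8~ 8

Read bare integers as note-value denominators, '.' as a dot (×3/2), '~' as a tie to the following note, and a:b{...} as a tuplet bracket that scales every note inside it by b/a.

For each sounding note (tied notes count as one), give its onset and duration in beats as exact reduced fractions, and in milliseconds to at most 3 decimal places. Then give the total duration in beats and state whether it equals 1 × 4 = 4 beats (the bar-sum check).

1) 0.0ms=0b +2608.696ms=3b
2) 2608.696ms=3b +869.565ms=1b
Σ=4b of 4 (69bpm 4/4) — PASS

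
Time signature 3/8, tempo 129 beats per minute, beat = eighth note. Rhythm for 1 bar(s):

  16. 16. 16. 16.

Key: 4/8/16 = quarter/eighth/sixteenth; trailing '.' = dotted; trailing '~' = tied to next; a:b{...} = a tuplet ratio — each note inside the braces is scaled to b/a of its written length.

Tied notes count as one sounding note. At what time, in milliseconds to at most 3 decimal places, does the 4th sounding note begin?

note 4 onset = 9/4b = 1046.512ms

1. 0.0ms @ 0 + 348.837ms (3/4)
2. 348.837ms @ 3/4 + 348.837ms (3/4)
3. 697.674ms @ 3/2 + 348.837ms (3/4)
4. 1046.512ms @ 9/4 + 348.837ms (3/4)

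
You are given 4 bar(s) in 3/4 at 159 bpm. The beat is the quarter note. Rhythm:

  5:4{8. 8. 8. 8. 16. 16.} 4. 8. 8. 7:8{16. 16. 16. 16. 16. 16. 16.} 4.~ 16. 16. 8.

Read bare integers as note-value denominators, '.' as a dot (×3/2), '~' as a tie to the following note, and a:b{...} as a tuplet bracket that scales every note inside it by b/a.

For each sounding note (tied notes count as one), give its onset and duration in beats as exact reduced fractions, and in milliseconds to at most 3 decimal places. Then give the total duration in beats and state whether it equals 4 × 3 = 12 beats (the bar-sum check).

1) 0.0ms=0b +226.415ms=3/5b
2) 226.415ms=3/5b +226.415ms=3/5b
3) 452.83ms=6/5b +226.415ms=3/5b
4) 679.245ms=9/5b +226.415ms=3/5b
5) 905.66ms=12/5b +113.208ms=3/10b
6) 1018.868ms=27/10b +113.208ms=3/10b
7) 1132.075ms=3b +566.038ms=3/2b
8) 1698.113ms=9/2b +283.019ms=3/4b
9) 1981.132ms=21/4b +283.019ms=3/4b
10) 2264.151ms=6b +161.725ms=3/7b
11) 2425.876ms=45/7b +161.725ms=3/7b
12) 2587.601ms=48/7b +161.725ms=3/7b
13) 2749.326ms=51/7b +161.725ms=3/7b
14) 2911.051ms=54/7b +161.725ms=3/7b
15) 3072.776ms=57/7b +161.725ms=3/7b
16) 3234.501ms=60/7b +161.725ms=3/7b
17) 3396.226ms=9b +707.547ms=15/8b
18) 4103.774ms=87/8b +141.509ms=3/8b
19) 4245.283ms=45/4b +283.019ms=3/4b
Σ=12b of 12 (159bpm 3/4) — PASS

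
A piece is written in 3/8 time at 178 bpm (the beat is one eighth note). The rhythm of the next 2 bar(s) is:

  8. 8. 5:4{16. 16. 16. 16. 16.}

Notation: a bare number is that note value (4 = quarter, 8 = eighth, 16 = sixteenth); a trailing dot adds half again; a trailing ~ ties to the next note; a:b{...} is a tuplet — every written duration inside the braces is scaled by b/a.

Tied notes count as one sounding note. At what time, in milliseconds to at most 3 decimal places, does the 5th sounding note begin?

note 5 onset = 21/5b = 1415.73ms

1. 0.0ms @ 0 + 505.618ms (3/2)
2. 505.618ms @ 3/2 + 505.618ms (3/2)
3. 1011.236ms @ 3 + 202.247ms (3/5)
4. 1213.483ms @ 18/5 + 202.247ms (3/5)
5. 1415.73ms @ 21/5 + 202.247ms (3/5)
6. 1617.978ms @ 24/5 + 202.247ms (3/5)
7. 1820.225ms @ 27/5 + 202.247ms (3/5)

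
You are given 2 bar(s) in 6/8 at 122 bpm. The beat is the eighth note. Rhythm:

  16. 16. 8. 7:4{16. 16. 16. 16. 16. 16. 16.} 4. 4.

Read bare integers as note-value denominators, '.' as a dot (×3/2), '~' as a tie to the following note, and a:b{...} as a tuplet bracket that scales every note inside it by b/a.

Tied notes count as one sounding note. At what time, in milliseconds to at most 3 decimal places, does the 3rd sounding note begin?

1. 0.0ms @ 0 + 368.852ms (3/4)
2. 368.852ms @ 3/4 + 368.852ms (3/4)
3. 737.705ms @ 3/2 + 737.705ms (3/2)
4. 1475.41ms @ 3 + 210.773ms (3/7)
5. 1686.183ms @ 24/7 + 210.773ms (3/7)
6. 1896.956ms @ 27/7 + 210.773ms (3/7)
7. 2107.728ms @ 30/7 + 210.773ms (3/7)
8. 2318.501ms @ 33/7 + 210.773ms (3/7)
9. 2529.274ms @ 36/7 + 210.773ms (3/7)
10. 2740.047ms @ 39/7 + 210.773ms (3/7)
11. 2950.82ms @ 6 + 1475.41ms (3)
12. 4426.23ms @ 9 + 1475.41ms (3)

note 3 onset = 3/2b = 737.705ms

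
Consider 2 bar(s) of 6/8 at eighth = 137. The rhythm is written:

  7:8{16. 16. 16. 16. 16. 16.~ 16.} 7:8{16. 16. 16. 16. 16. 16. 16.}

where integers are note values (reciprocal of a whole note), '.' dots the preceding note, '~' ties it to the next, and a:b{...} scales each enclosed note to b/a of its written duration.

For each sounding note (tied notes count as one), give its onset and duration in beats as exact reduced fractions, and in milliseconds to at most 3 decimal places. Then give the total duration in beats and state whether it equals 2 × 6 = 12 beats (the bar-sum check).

1) 0.0ms=0b +375.391ms=6/7b
2) 375.391ms=6/7b +375.391ms=6/7b
3) 750.782ms=12/7b +375.391ms=6/7b
4) 1126.173ms=18/7b +375.391ms=6/7b
5) 1501.564ms=24/7b +375.391ms=6/7b
6) 1876.955ms=30/7b +750.782ms=12/7b
7) 2627.737ms=6b +375.391ms=6/7b
8) 3003.128ms=48/7b +375.391ms=6/7b
9) 3378.519ms=54/7b +375.391ms=6/7b
10) 3753.91ms=60/7b +375.391ms=6/7b
11) 4129.301ms=66/7b +375.391ms=6/7b
12) 4504.692ms=72/7b +375.391ms=6/7b
13) 4880.083ms=78/7b +375.391ms=6/7b
Σ=12b of 12 (137bpm 6/8) — PASS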